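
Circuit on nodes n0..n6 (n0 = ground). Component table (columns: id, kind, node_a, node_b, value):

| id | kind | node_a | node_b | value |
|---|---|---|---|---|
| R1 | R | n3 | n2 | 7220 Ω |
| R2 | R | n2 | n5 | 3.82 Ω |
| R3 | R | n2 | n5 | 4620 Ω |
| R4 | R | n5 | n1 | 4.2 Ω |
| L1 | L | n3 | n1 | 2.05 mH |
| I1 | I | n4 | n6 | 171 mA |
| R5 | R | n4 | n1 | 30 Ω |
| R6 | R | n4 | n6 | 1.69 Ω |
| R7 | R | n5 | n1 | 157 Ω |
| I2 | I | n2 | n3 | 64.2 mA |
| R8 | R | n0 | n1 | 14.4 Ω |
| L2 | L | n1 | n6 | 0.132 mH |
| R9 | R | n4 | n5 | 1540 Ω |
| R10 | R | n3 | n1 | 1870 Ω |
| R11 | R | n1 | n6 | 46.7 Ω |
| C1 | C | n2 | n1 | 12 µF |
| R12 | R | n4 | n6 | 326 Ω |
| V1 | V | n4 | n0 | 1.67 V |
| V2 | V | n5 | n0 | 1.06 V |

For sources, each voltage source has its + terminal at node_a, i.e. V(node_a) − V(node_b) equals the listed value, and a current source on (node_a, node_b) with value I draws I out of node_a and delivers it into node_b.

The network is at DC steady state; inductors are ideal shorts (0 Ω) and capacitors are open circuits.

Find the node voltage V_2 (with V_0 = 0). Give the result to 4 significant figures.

MNA unknowns: 6 node voltages V₁..V_6 plus 4 source currents (L1, L2, V1, V2)
R1: Y=0.0001385 on G[3,2]
R2: Y=0.2618 on G[2,5]
R3: Y=0.0002165 on G[2,5]
R4: Y=0.2381 on G[5,1]
L1: row V3−V1=0, i_L1 at 3,1
I1: z[4]−=0.171, z[6]+=0.171
R5: Y=0.03333 on G[4,1]
R6: Y=0.5917 on G[4,6]
R7: Y=0.006369 on G[5,1]
I2: z[2]−=0.0642, z[3]+=0.0642
R8: Y=0.06944 on G[0,1]
L2: row V1−V6=0, i_L2 at 1,6
R9: Y=0.0006494 on G[4,5]
R10: Y=0.0005348 on G[3,1]
R11: Y=0.02141 on G[1,6]
C1: Y=0.000 on G[2,1]
R12: Y=0.003067 on G[4,6]
V1: row V4−V0=1.67, i_V1 at 4,0
V2: row V5−V0=1.06, i_V2 at 5,0
solve → V1=1.638, V2=0.8154, V3=1.638, V4=1.670, V5=1.060, V6=1.638
aux → i_L1=0.06409, i_L2=-0.1899, i_V1=-0.1914, i_V2=0.07765

0.8154 V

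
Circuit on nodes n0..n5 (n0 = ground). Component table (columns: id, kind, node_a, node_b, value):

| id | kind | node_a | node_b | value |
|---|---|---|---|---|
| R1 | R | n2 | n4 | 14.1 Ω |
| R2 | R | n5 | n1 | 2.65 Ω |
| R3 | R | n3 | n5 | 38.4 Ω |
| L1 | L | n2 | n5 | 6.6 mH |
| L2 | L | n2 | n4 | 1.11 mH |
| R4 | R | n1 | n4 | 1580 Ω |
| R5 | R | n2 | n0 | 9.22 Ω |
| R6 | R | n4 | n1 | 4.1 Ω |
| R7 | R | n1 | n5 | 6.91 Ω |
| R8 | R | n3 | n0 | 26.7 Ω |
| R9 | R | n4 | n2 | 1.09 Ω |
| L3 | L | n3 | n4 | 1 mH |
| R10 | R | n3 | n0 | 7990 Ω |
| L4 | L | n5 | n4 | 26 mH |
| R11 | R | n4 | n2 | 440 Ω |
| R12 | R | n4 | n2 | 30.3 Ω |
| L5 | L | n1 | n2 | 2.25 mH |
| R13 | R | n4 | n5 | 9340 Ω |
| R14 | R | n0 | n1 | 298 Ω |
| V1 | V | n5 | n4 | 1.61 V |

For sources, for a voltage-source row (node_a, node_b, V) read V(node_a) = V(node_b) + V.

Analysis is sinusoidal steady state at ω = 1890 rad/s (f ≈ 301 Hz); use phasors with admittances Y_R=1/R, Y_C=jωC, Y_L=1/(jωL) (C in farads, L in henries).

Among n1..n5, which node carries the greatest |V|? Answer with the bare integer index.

5

MNA unknowns: 5 node voltages V₁..V_5 plus 1 source current (V1)
R1: Y=0.07092+0.000j on G[2,4]
R2: Y=0.3774+0.000j on G[5,1]
R3: Y=0.02604+0.000j on G[3,5]
L1: Y=0.000-0.08017j on G[2,5]
L2: Y=0.000-0.4767j on G[2,4]
R4: Y=0.0006329+0.000j on G[1,4]
R5: Y=0.1085+0.000j on G[2,0]
R6: Y=0.2439+0.000j on G[4,1]
R7: Y=0.1447+0.000j on G[1,5]
R8: Y=0.03745+0.000j on G[3,0]
R9: Y=0.9174+0.000j on G[4,2]
L3: Y=0.000-0.5291j on G[3,4]
R10: Y=0.0001252+0.000j on G[3,0]
L4: Y=0.000-0.02035j on G[5,4]
R11: Y=0.002273+0.000j on G[4,2]
R12: Y=0.03300+0.000j on G[4,2]
L5: Y=0.000-0.2352j on G[1,2]
R13: Y=0.0001071+0.000j on G[4,5]
R14: Y=0.003356+0.000j on G[0,1]
V1: row V5−V4=1.61, i_V1 at 5,4
solve → V1=0.7951+0.3425j, V2=0.02741-0.07902j, V3=-0.1501+0.1975j, V4=-0.1685+0.1085j, V5=1.441+0.1085j
aux → i_V1=-0.3941+0.2706j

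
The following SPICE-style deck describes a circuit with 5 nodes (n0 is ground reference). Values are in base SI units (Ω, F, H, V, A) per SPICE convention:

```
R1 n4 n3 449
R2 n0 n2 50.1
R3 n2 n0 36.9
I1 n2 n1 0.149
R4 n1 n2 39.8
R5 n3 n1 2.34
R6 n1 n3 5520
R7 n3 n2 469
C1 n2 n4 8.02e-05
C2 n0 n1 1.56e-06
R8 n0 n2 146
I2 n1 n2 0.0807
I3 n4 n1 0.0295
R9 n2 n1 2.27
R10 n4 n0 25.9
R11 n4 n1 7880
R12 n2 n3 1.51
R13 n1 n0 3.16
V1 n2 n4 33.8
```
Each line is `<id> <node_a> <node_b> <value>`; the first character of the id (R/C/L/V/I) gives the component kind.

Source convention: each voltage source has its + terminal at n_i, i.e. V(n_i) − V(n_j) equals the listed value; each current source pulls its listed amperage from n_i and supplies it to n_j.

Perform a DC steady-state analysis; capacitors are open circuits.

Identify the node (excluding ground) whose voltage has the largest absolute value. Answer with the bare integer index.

4

MNA unknowns: 4 node voltages V₁..V_4 plus 1 source current (V1)
R1: Y=0.002227 on G[4,3]
R2: Y=0.01996 on G[0,2]
R3: Y=0.02710 on G[2,0]
I1: z[2]−=0.149, z[1]+=0.149
R4: Y=0.02513 on G[1,2]
R5: Y=0.4274 on G[3,1]
R6: Y=0.0001812 on G[1,3]
R7: Y=0.002132 on G[3,2]
C1: Y=0.000 on G[2,4]
C2: Y=0.000 on G[0,1]
R8: Y=0.006849 on G[0,2]
I2: z[1]−=0.0807, z[2]+=0.0807
I3: z[4]−=0.0295, z[1]+=0.0295
R9: Y=0.4405 on G[2,1]
R10: Y=0.03861 on G[4,0]
R11: Y=0.0001269 on G[4,1]
R12: Y=0.6623 on G[2,3]
R13: Y=0.3165 on G[1,0]
V1: row V2−V4=33.8, i_V1 at 2,4
solve → V1=2.923, V2=4.108, V3=3.576, V4=-29.69
aux → i_V1=-1.195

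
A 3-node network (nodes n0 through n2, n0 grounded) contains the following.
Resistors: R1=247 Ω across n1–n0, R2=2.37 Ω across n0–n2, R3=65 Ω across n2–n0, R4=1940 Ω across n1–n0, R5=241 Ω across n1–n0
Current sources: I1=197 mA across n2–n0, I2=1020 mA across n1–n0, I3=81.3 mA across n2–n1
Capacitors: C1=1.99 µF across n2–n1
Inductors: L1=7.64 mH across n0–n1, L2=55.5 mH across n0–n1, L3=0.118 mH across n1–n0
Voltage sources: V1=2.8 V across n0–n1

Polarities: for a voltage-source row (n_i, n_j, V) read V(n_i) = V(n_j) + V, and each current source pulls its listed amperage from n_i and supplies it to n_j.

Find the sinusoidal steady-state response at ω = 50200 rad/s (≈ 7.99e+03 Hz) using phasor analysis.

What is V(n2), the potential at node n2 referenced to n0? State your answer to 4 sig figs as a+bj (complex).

MNA unknowns: 2 node voltages V₁..V_2 plus 1 source current (V1)
R1: Y=0.004049+0.000j on G[1,0]
R2: Y=0.4219+0.000j on G[0,2]
I1: z[2]−=0.197, z[0]+=0.197
C1: Y=0.000+0.09990j on G[2,1]
I2: z[1]−=1.02, z[0]+=1.02
R3: Y=0.01538+0.000j on G[2,0]
L1: Y=0.000-0.002607j on G[0,1]
L2: Y=0.000-0.0003589j on G[0,1]
L3: Y=0.000-0.1688j on G[1,0]
I3: z[2]−=0.0813, z[1]+=0.0813
R4: Y=0.0005155+0.000j on G[1,0]
R5: Y=0.004149+0.000j on G[1,0]
V1: row V0−V1=2.8, i_V1 at 0,1
solve → V1=-2.800+0.000j, V2=-0.7437-0.4697j
aux → i_V1=0.8674+0.2756j

-0.7437-0.4697j V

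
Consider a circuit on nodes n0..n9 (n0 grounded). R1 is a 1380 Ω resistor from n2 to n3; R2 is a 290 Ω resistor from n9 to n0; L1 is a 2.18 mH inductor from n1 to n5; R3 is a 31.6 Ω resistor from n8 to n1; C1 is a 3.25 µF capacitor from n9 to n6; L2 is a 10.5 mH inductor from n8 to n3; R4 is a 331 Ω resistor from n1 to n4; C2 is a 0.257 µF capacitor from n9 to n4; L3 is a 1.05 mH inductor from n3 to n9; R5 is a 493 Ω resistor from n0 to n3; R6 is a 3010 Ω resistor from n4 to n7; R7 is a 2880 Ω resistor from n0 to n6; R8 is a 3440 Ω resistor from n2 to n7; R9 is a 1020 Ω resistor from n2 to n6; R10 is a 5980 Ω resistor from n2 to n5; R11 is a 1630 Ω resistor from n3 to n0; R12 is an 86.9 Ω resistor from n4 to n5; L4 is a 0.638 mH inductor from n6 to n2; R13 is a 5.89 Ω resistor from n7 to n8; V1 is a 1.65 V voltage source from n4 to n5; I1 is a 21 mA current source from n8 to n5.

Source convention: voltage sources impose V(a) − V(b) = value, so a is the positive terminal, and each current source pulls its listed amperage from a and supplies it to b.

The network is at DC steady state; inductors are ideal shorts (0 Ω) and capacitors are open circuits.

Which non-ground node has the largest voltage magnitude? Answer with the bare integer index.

4

Apply KCL at each of the 9 non-ground nodes and solve the resulting linear system.
Node n1: branches {L1, R3, R4} → V_1 = 0.6328
Node n2: branches {R1, R8, R9, R10, L4} → V_2 = 0.06749
Node n3: branches {R1, L2, L3, R5, R11} → V_3 = -0.003848
Node n4: branches {R4, C2, R6, R12, V1} → V_4 = 2.283
Node n5: branches {L1, R10, R12, V1, I1} → V_5 = 0.6328
Node n6: branches {C1, R7, R9, L4} → V_6 = 0.06749
Node n7: branches {R6, R8, R13} → V_7 = 0.0007320
Node n8: branches {R3, L2, R13, I1} → V_8 = -0.003848
Node n9: branches {R2, C1, C2, L3} → V_9 = -0.003848
Source currents: i(L1)=-0.01516, i(L2)=-7.513e-05, i(L3)=-1.327e-05, i(L4)=-2.343e-05, i(V1)=-0.02473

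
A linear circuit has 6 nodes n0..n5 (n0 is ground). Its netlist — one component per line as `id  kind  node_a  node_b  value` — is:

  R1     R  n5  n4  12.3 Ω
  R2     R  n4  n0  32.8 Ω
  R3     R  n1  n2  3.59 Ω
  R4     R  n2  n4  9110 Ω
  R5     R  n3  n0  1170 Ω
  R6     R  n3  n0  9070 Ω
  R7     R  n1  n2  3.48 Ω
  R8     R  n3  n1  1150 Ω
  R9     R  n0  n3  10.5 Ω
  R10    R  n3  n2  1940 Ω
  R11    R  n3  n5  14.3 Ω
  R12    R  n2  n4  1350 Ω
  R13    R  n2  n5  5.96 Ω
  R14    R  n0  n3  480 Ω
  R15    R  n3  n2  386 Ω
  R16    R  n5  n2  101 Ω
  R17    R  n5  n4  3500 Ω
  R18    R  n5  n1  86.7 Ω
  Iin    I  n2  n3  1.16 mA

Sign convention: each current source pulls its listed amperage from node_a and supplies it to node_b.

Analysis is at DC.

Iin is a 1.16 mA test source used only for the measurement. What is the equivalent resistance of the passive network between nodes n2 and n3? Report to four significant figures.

Apply KCL at each of the 5 non-ground nodes and solve the resulting linear system.
Node n1: branches {R3, R7, R8, R18} → V_1 = -0.01564
Node n2: branches {R3, R4, R7, R10, R12, R13, R15, R16, Iin} → V_2 = -0.01578
Node n3: branches {R5, R6, R8, R9, R10, R11, R14, R15, Iin} → V_3 = 0.002290
Node n4: branches {R1, R2, R4, R12, R17} → V_4 = -0.007383
Node n5: branches {R1, R11, R13, R16, R17, R18} → V_5 = -0.01005

R_eq = 15.57 Ω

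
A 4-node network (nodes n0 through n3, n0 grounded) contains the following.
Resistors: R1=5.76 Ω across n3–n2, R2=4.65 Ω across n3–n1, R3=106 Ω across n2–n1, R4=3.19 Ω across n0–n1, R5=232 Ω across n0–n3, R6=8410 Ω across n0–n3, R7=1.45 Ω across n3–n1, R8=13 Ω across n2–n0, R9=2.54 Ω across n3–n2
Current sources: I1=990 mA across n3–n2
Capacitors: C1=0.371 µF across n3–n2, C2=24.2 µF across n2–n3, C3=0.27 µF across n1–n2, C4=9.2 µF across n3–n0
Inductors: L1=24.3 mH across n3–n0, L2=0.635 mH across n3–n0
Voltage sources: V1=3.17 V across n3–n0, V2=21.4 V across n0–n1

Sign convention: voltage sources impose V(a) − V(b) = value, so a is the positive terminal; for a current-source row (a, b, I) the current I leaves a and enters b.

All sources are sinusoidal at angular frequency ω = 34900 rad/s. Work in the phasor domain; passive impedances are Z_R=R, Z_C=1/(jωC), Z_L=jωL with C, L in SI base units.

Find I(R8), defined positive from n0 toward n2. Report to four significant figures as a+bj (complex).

Element admittances at ω=34900 rad/s:
  Y(R1) = 0.1736+0.000j S between n3,n2
  Y(R2) = 0.2151+0.000j S between n3,n1
  Y(R3) = 0.009434+0.000j S between n2,n1
  I1: injects 0.99 A into n2 (from n3)
  Y(C1) = 0.000+0.01295j S between n3,n2
  Y(R4) = 0.3135+0.000j S between n0,n1
  Y(C2) = 0.000+0.8446j S between n2,n3
  Y(R5) = 0.004310+0.000j S between n0,n3
  Y(R6) = 0.0001189+0.000j S between n0,n3
  Y(C3) = 0.000+0.009423j S between n1,n2
  Y(R7) = 0.6897+0.000j S between n3,n1
  Y(R8) = 0.07692+0.000j S between n2,n0
  Y(L1) = 0.000-0.001179j S between n3,n0
  Y(C4) = 0.000+0.3211j S between n3,n0
  Y(L2) = 0.000-0.04512j S between n3,n0
  Y(R9) = 0.3937+0.000j S between n3,n2
  V1: constraint V(n3)−V(n0) = 3.17
  V2: constraint V(n0)−V(n1) = 21.4
Assemble and solve the 5×5 MNA system:
  V(n1)=-21.40+0.000j  V(n2)=3.285-0.5066j  V(n3)=3.170+0.000j
  i(V1)=-22.73-1.060j  i(V2)=-29.17-0.2278j

-0.2527+0.03897j A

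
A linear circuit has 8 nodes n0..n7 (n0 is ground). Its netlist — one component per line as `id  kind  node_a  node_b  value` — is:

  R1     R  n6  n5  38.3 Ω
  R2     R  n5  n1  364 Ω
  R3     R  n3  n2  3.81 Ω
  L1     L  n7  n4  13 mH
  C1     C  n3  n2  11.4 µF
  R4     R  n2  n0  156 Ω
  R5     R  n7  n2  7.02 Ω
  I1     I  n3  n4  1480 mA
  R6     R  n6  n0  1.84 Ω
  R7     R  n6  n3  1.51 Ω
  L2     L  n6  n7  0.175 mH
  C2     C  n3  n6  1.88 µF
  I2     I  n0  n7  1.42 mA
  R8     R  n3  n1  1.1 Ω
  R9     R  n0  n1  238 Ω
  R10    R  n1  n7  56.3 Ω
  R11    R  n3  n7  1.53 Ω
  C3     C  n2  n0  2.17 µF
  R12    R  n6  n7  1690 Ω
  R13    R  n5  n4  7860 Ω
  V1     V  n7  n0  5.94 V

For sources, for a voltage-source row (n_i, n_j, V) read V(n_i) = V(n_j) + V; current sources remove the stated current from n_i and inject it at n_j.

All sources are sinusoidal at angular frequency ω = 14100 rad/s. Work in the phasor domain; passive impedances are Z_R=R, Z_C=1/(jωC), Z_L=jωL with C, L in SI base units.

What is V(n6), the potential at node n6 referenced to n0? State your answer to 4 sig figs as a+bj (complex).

2.282-1.613j V

Element admittances at ω=14100 rad/s:
  Y(R1) = 0.02611+0.000j S between n6,n5
  Y(R2) = 0.002747+0.000j S between n5,n1
  Y(R3) = 0.2625+0.000j S between n3,n2
  Y(L1) = 0.000-0.005456j S between n7,n4
  Y(C1) = 0.000+0.1607j S between n3,n2
  Y(R4) = 0.006410+0.000j S between n2,n0
  Y(R5) = 0.1425+0.000j S between n7,n2
  I1: injects 1.48 A into n4 (from n3)
  Y(R6) = 0.5435+0.000j S between n6,n0
  Y(R7) = 0.6623+0.000j S between n6,n3
  Y(L2) = 0.000-0.4053j S between n6,n7
  Y(C2) = 0.000+0.02651j S between n3,n6
  I2: injects 0.00142 A into n7 (from n0)
  Y(R8) = 0.9091+0.000j S between n3,n1
  Y(R9) = 0.004202+0.000j S between n0,n1
  Y(R10) = 0.01776+0.000j S between n1,n7
  Y(R11) = 0.6536+0.000j S between n3,n7
  Y(C3) = 0.000+0.03060j S between n2,n0
  Y(R12) = 0.0005917+0.000j S between n6,n7
  Y(R13) = 0.0001272+0.000j S between n5,n4
  V1: constraint V(n7)−V(n0) = 5.94
Assemble and solve the 8×8 MNA system:
  V(n1)=3.228-0.7663j  V(n2)=3.903-1.070j  V(n3)=3.192-0.7861j  V(n4)=12.27+271.1j  V(n5)=2.415-0.3358j  V(n6)=2.282-1.613j  V(n7)=5.940+0.000j
  i(V1)=-1.310+0.7672j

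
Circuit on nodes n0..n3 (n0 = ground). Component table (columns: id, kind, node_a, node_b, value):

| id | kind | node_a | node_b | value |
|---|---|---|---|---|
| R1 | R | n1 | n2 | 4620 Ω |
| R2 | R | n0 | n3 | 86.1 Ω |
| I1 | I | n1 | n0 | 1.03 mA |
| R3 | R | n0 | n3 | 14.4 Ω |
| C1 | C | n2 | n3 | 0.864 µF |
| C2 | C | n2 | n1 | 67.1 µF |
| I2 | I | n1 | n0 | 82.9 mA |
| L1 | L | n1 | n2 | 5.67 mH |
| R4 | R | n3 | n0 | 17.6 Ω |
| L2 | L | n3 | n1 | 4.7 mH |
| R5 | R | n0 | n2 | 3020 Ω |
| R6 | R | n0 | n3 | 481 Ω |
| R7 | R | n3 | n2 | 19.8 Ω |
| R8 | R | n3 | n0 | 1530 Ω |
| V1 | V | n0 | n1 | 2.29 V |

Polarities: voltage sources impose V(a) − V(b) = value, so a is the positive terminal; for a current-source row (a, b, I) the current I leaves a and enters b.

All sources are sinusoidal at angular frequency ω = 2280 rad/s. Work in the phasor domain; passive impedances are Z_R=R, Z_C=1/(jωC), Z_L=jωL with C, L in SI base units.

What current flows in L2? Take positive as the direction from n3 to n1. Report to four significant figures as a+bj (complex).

MNA unknowns: 3 node voltages V₁..V_3 plus 1 source current (V1)
R1: Y=0.0002165+0.000j on G[1,2]
R2: Y=0.01161+0.000j on G[0,3]
I1: z[1]−=0.00103, z[0]+=0.00103
R3: Y=0.06944+0.000j on G[0,3]
C1: Y=0.000+0.001970j on G[2,3]
C2: Y=0.000+0.1530j on G[2,1]
I2: z[1]−=0.0829, z[0]+=0.0829
L1: Y=0.000-0.07735j on G[1,2]
R4: Y=0.05682+0.000j on G[3,0]
L2: Y=0.000-0.09332j on G[3,1]
R5: Y=0.0003311+0.000j on G[0,2]
R6: Y=0.002079+0.000j on G[0,3]
R7: Y=0.05051+0.000j on G[3,2]
R8: Y=0.0006536+0.000j on G[3,0]
V1: row V0−V1=2.29, i_V1 at 0,1
solve → V1=-2.290+0.000j, V2=-1.499-0.5117j, V3=-0.6947+0.6355j
aux → i_V1=-0.01424+0.08918j

0.05930-0.1489j A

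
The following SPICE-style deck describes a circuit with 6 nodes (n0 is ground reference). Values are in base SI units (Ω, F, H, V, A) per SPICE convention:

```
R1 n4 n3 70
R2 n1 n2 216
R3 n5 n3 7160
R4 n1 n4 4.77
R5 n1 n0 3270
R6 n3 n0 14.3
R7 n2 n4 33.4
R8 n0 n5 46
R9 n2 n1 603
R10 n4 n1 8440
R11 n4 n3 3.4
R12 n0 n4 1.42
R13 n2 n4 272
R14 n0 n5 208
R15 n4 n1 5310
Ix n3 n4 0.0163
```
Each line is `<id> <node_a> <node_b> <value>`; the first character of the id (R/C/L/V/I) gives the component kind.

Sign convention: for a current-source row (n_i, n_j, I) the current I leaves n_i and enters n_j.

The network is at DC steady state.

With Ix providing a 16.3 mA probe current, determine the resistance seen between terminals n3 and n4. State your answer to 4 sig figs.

R_eq = 2.687 Ω

Element admittances at DC:
  Y(R1) = 0.01429 S between n4,n3
  Y(R2) = 0.004630 S between n1,n2
  Y(R3) = 0.0001397 S between n5,n3
  Y(R4) = 0.2096 S between n1,n4
  Y(R5) = 0.0003058 S between n1,n0
  Y(R6) = 0.06993 S between n3,n0
  Y(R7) = 0.02994 S between n2,n4
  Y(R8) = 0.02174 S between n0,n5
  Y(R9) = 0.001658 S between n2,n1
  Y(R10) = 0.0001185 S between n4,n1
  Y(R11) = 0.2941 S between n4,n3
  Y(R12) = 0.7042 S between n0,n4
  Y(R13) = 0.003676 S between n2,n4
  Y(R14) = 0.004808 S between n0,n5
  Y(R15) = 0.0001883 S between n4,n1
  Ix: injects 0.0163 A into n4 (from n3)
Assemble and solve the 5×5 MNA system:
  V(n1)=0.003957  V(n2)=0.003961  V(n3)=-0.03984  V(n4)=0.003962  V(n5)=-0.0002085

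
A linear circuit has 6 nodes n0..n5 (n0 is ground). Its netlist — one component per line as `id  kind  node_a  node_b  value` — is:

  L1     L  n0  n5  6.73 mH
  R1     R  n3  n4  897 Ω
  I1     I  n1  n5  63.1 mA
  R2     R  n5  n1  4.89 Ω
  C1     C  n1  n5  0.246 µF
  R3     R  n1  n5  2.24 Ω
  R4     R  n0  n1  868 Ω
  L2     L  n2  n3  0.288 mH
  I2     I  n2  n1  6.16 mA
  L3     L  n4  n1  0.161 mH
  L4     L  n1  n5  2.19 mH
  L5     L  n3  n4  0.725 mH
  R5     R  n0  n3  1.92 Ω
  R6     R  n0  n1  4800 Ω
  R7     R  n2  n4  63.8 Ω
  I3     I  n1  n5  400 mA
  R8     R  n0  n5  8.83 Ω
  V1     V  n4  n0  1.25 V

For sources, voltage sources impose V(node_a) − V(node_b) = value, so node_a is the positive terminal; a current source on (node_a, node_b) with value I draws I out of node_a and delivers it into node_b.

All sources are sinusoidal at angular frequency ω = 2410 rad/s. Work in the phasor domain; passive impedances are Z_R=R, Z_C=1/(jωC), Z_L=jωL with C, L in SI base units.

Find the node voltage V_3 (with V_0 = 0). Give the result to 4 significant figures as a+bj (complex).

Element admittances at ω=2410 rad/s:
  Y(L1) = 0.000-0.06165j S between n0,n5
  Y(R1) = 0.001115+0.000j S between n3,n4
  I1: injects 0.0631 A into n5 (from n1)
  Y(R2) = 0.2045+0.000j S between n5,n1
  Y(C1) = 0.000+0.0005929j S between n1,n5
  Y(R3) = 0.4464+0.000j S between n1,n5
  Y(R4) = 0.001152+0.000j S between n0,n1
  Y(L2) = 0.000-1.441j S between n2,n3
  I2: injects 0.00616 A into n1 (from n2)
  Y(L3) = 0.000-2.577j S between n4,n1
  Y(L4) = 0.000-0.1895j S between n1,n5
  Y(L5) = 0.000-0.5723j S between n3,n4
  Y(R5) = 0.5208+0.000j S between n0,n3
  Y(R6) = 0.0002083+0.000j S between n0,n1
  Y(R7) = 0.01567+0.000j S between n2,n4
  I3: injects 0.4 A into n5 (from n1)
  Y(R8) = 0.1133+0.000j S between n0,n5
  V1: constraint V(n4)−V(n0) = 1.25
Assemble and solve the 6×6 MNA system:
  V(n1)=1.219-0.07121j  V(n2)=0.6705-0.6079j  V(n3)=0.6771-0.6099j  V(n4)=1.250+0.000j  V(n5)=1.576+0.1547j
  i(V1)=-0.5423+0.3974j

0.6771-0.6099j V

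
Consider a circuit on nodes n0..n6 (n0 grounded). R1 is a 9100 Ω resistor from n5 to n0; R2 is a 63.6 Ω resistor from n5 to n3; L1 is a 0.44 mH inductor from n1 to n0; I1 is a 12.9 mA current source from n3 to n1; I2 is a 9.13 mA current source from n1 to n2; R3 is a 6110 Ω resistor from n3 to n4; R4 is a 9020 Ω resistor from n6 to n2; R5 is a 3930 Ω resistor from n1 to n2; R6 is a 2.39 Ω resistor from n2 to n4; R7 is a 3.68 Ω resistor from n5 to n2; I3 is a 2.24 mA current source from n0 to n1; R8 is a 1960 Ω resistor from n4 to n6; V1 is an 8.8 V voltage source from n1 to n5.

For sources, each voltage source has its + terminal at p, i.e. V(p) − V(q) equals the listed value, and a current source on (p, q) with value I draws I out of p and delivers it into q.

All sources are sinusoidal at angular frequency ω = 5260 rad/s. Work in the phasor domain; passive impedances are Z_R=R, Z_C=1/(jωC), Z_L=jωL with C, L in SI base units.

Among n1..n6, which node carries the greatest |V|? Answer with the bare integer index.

Element admittances at ω=5260 rad/s:
  Y(R1) = 0.0001099+0.000j S between n5,n0
  Y(R2) = 0.01572+0.000j S between n5,n3
  Y(L1) = 0.000-0.4321j S between n1,n0
  I1: injects 0.0129 A into n1 (from n3)
  I2: injects 0.00913 A into n2 (from n1)
  Y(R3) = 0.0001637+0.000j S between n3,n4
  Y(R4) = 0.0001109+0.000j S between n6,n2
  Y(R5) = 0.0002545+0.000j S between n1,n2
  Y(R6) = 0.4184+0.000j S between n2,n4
  Y(R7) = 0.2717+0.000j S between n5,n2
  I3: injects 0.00224 A into n1 (from n0)
  Y(R8) = 0.0005102+0.000j S between n4,n6
  V1: constraint V(n1)−V(n5) = 8.8
Assemble and solve the 7×7 MNA system:
  V(n1)=1.888e-06+0.007422j  V(n2)=-8.759+0.007422j  V(n3)=-9.612+0.007422j  V(n4)=-8.759+0.007422j  V(n5)=-8.800+0.007422j  V(n6)=-8.759+0.007422j
  i(V1)=0.0005743+8.156e-07j

3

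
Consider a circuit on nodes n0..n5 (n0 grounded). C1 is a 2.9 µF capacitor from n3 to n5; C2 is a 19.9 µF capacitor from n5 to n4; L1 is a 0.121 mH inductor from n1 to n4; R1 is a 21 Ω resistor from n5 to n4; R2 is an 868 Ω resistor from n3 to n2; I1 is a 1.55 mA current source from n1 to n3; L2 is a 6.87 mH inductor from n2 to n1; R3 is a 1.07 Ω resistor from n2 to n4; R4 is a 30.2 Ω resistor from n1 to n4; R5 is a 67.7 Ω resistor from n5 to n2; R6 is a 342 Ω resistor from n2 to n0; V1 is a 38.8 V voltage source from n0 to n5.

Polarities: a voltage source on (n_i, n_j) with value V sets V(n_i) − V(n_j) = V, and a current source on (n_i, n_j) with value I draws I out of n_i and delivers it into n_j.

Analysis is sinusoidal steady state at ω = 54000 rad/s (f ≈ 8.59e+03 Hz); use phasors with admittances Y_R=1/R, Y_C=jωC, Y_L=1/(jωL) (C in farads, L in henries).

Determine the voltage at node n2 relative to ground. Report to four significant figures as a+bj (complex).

-38.67-0.09933j V

Apply KCL at each of the 5 non-ground nodes and solve the resulting linear system.
Node n1: branches {L1, I1, L2, R4} → V_1 = -38.79-0.1116j
Node n2: branches {R2, L2, R3, R5, R6} → V_2 = -38.67-0.09933j
Node n3: branches {C1, R2, I1} → V_3 = -38.80-0.01082j
Node n4: branches {C2, L1, R1, R3, R4} → V_4 = -38.79-0.1017j
Node n5: branches {C1, C2, R1, R5, V1} → V_5 = -38.80+0.000j
Source currents: i(V1)=-0.1131-0.0002904j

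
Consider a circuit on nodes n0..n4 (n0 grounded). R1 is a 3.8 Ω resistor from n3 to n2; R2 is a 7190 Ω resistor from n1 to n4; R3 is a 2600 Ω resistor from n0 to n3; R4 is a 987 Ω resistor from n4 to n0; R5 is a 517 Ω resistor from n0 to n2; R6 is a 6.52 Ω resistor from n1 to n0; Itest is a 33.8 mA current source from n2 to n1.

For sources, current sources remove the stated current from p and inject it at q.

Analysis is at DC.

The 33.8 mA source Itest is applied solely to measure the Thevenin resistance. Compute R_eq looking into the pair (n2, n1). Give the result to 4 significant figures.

Element admittances at DC:
  Y(R1) = 0.2632 S between n3,n2
  Y(R2) = 0.0001391 S between n1,n4
  Y(R3) = 0.0003846 S between n0,n3
  Y(R4) = 0.001013 S between n4,n0
  Y(R5) = 0.001934 S between n0,n2
  Y(R6) = 0.1534 S between n1,n0
  Itest: injects 0.0338 A into n1 (from n2)
Assemble and solve the 4×4 MNA system:
  V(n1)=0.2202  V(n2)=-14.58  V(n3)=-14.56  V(n4)=0.02658

R_eq = 437.9 Ω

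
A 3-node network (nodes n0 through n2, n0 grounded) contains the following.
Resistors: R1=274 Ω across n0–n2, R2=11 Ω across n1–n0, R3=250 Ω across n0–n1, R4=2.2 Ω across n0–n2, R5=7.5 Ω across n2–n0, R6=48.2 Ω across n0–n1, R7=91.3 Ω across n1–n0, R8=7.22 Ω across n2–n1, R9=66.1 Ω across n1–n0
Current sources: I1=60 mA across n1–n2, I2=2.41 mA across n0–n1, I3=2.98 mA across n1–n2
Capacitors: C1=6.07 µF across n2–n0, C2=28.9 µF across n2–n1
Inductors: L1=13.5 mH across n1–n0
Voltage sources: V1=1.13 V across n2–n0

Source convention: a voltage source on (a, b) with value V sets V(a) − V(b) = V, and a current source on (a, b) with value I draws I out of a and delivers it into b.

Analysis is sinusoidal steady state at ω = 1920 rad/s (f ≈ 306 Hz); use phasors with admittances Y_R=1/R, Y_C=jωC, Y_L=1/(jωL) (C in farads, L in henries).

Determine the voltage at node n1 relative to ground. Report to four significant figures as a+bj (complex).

0.3546+0.2023j V

MNA unknowns: 2 node voltages V₁..V_2 plus 1 source current (V1)
R1: Y=0.003650+0.000j on G[0,2]
I1: z[1]−=0.06, z[2]+=0.06
R2: Y=0.09091+0.000j on G[1,0]
R3: Y=0.004000+0.000j on G[0,1]
C1: Y=0.000+0.01165j on G[2,0]
I2: z[0]−=0.00241, z[1]+=0.00241
R4: Y=0.4545+0.000j on G[0,2]
R5: Y=0.1333+0.000j on G[2,0]
C2: Y=0.000+0.05549j on G[2,1]
R6: Y=0.02075+0.000j on G[0,1]
R7: Y=0.01095+0.000j on G[1,0]
R8: Y=0.1385+0.000j on G[2,1]
I3: z[1]−=0.00298, z[2]+=0.00298
L1: Y=0.000-0.03858j on G[1,0]
R9: Y=0.01513+0.000j on G[1,0]
V1: row V2−V0=1.13, i_V1 at 2,0
solve → V1=0.3546+0.2023j, V2=1.130+0.000j
aux → i_V1=-0.7241-0.02817j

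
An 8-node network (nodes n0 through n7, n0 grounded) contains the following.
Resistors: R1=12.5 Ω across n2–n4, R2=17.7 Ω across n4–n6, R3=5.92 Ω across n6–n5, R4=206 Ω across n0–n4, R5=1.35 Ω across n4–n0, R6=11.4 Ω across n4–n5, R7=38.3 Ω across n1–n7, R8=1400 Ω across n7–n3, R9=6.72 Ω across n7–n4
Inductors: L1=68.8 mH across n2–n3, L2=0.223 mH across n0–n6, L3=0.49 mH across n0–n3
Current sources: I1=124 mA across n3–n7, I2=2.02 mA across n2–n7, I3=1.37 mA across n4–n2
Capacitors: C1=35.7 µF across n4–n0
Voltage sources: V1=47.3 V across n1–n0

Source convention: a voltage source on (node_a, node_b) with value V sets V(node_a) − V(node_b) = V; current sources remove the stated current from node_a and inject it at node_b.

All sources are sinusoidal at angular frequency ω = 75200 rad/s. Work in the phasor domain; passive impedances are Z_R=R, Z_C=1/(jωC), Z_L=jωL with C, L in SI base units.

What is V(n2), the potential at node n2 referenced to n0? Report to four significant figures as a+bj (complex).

Element admittances at ω=75200 rad/s:
  Y(R1) = 0.08000+0.000j S between n2,n4
  Y(R2) = 0.05650+0.000j S between n4,n6
  Y(R3) = 0.1689+0.000j S between n6,n5
  Y(R4) = 0.004854+0.000j S between n0,n4
  Y(L1) = 0.000-0.0001933j S between n2,n3
  Y(R5) = 0.7407+0.000j S between n4,n0
  I1: injects 0.124 A into n7 (from n3)
  I2: injects 0.00202 A into n7 (from n2)
  Y(R6) = 0.08772+0.000j S between n4,n5
  Y(C1) = 0.000+2.685j S between n4,n0
  Y(R7) = 0.02611+0.000j S between n1,n7
  Y(L2) = 0.000-0.05963j S between n0,n6
  I3: injects 0.00137 A into n2 (from n4)
  Y(R8) = 0.0007143+0.000j S between n7,n3
  Y(L3) = 0.000-0.02714j S between n0,n3
  Y(R9) = 0.1488+0.000j S between n7,n4
  V1: constraint V(n1)−V(n0) = 47.3
Assemble and solve the 8×8 MNA system:
  V(n1)=47.30+0.000j  V(n2)=0.1017-0.3997j  V(n3)=-0.1032-4.332j  V(n4)=0.1193-0.4002j  V(n5)=0.2106-0.3116j  V(n6)=0.2579-0.2656j  V(n7)=7.850-0.3567j
  i(V1)=-1.030-0.009314j

0.1017-0.3997j V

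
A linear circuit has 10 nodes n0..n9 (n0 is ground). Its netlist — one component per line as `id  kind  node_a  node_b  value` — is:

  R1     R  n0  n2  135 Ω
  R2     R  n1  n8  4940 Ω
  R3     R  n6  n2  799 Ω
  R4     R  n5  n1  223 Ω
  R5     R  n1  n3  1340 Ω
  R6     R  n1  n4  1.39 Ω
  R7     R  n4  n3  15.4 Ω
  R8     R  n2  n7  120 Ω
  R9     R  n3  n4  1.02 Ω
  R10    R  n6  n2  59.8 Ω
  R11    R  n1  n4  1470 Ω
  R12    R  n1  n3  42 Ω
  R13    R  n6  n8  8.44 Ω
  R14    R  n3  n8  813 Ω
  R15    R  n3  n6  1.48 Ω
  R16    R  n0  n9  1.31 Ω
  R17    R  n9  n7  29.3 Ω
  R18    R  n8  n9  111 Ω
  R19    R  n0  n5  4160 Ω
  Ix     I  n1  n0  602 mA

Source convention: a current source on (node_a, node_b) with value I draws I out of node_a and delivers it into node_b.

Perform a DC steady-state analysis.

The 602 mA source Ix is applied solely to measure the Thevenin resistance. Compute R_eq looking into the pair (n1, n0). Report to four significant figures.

MNA unknowns: 9 node voltages V₁..V_9
R1: Y=0.007407 on G[0,2]
R2: Y=0.0002024 on G[1,8]
R3: Y=0.001252 on G[6,2]
R4: Y=0.004484 on G[5,1]
R5: Y=0.0007463 on G[1,3]
R6: Y=0.7194 on G[1,4]
R7: Y=0.06494 on G[4,3]
R8: Y=0.008333 on G[2,7]
R9: Y=0.9804 on G[3,4]
R10: Y=0.01672 on G[6,2]
R11: Y=0.0006803 on G[1,4]
R12: Y=0.02381 on G[1,3]
R13: Y=0.1185 on G[6,8]
R14: Y=0.001230 on G[3,8]
R15: Y=0.6757 on G[3,6]
R16: Y=0.7634 on G[0,9]
R17: Y=0.03413 on G[9,7]
R18: Y=0.009009 on G[8,9]
R19: Y=0.0002404 on G[0,5]
Ix: z[1]−=0.602, z[0]+=0.602
solve → V1=-39.03, V2=-20.77, V3=-37.72, V4=-38.25, V5=-37.04, V6=-36.85, V7=-4.538, V8=-34.32, V9=-0.5755

R_eq = 64.83 Ω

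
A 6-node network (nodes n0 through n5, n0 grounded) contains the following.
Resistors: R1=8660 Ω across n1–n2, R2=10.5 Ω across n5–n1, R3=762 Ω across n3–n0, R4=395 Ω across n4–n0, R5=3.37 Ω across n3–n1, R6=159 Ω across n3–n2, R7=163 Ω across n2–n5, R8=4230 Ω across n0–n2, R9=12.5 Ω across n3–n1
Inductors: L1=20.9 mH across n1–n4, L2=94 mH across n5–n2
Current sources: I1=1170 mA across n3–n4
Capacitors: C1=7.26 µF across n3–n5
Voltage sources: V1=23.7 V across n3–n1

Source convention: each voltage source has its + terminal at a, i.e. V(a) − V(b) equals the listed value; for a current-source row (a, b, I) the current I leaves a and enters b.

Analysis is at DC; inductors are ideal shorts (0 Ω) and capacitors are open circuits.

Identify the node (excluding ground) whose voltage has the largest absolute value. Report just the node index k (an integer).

3

Apply KCL at each of the 5 non-ground nodes and solve the resulting linear system.
Node n1: branches {R1, R2, L1, R5, R9, V1} → V_1 = -7.708
Node n2: branches {R1, R6, R7, R8, L2} → V_2 = -6.227
Node n3: branches {R3, R5, R6, I1, C1, R9, V1} → V_3 = 15.99
Node n4: branches {R4, L1, I1} → V_4 = -7.708
Node n5: branches {R2, R7, C1, L2} → V_5 = -6.227
Source currents: i(L1)=-1.190, i(L2)=-0.1410, i(V1)=-10.26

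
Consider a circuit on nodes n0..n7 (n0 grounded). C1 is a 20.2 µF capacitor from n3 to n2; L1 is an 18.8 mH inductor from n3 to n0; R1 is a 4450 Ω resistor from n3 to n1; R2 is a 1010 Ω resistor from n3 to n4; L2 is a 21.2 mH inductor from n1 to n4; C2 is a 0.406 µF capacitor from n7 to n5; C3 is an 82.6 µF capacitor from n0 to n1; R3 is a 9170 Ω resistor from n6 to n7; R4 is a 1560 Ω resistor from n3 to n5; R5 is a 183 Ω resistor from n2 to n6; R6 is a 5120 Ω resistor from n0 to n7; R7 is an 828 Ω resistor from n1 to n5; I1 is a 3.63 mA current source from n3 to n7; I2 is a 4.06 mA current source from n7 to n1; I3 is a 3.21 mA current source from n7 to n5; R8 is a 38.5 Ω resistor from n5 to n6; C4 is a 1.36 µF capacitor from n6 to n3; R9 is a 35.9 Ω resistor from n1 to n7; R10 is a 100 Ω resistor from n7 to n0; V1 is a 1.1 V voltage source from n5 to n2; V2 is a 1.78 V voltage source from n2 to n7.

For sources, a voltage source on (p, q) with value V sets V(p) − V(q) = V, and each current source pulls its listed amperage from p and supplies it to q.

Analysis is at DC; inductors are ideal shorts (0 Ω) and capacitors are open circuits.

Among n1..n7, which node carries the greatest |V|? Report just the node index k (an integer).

5

Element admittances at DC:
  Y(C1) = 0.000 S between n3,n2
  L1: short n3↔n0 (DC inductor)
  Y(R1) = 0.0002247 S between n3,n1
  Y(R2) = 0.0009901 S between n3,n4
  L2: short n1↔n4 (DC inductor)
  Y(C2) = 0.000 S between n7,n5
  Y(C3) = 0.000 S between n0,n1
  Y(R3) = 0.0001091 S between n6,n7
  Y(R4) = 0.0006410 S between n3,n5
  Y(R5) = 0.005464 S between n2,n6
  Y(R6) = 0.0001953 S between n0,n7
  Y(R7) = 0.001208 S between n1,n5
  I1: injects 0.00363 A into n7 (from n3)
  I2: injects 0.00406 A into n1 (from n7)
  I3: injects 0.00321 A into n5 (from n7)
  Y(R8) = 0.02597 S between n5,n6
  Y(C4) = 0.000 S between n6,n3
  Y(R9) = 0.02786 S between n1,n7
  Y(R10) = 0.01000 S between n7,n0
  V1: constraint V(n5)−V(n2) = 1.1
  V2: constraint V(n2)−V(n7) = 1.78
Assemble and solve the 11×11 MNA system:
  V(n1)=0.3674  V(n2)=1.903  V(n3)=0.000  V(n4)=0.3674  V(n5)=3.003  V(n6)=2.803  V(n7)=0.1234
  i(L1)=-0.001258  i(L2)=0.0003638  i(V1)=-0.007106  i(V2)=-0.002191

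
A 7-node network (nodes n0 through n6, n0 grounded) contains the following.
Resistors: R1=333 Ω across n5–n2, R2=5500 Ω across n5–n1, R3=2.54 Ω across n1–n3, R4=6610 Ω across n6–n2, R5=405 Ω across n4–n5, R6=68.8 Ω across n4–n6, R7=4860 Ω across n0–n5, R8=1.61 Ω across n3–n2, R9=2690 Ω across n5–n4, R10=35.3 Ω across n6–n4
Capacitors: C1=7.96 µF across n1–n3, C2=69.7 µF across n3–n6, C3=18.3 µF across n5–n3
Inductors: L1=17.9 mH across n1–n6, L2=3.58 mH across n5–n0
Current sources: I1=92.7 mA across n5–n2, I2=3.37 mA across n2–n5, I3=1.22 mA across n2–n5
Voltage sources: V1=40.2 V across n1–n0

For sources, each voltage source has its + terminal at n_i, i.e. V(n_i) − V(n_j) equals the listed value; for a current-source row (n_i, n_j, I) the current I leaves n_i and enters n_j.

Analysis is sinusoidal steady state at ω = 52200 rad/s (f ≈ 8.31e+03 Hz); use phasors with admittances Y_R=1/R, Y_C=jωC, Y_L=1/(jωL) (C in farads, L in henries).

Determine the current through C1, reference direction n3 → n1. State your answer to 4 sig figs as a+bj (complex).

Apply KCL at each of the 6 non-ground nodes and solve the resulting linear system.
Node n1: branches {C1, L1, R2, R3, V1} → V_1 = 40.20+0.000j
Node n2: branches {R1, I1, I2, R4, I3, R8} → V_2 = 40.61+0.2760j
Node n3: branches {C1, R3, C2, R8, C3} → V_3 = 40.46+0.2755j
Node n4: branches {R5, R6, R9, R10} → V_4 = 40.48+0.2819j
Node n5: branches {R1, R2, I1, I2, R5, I3, R7, L2, C3, R9} → V_5 = 40.69+0.3796j
Node n6: branches {L1, C2, R4, R6, R10} → V_6 = 40.46+0.2754j
Source currents: i(V1)=-0.01040+0.2177j

-0.1145+0.1094j A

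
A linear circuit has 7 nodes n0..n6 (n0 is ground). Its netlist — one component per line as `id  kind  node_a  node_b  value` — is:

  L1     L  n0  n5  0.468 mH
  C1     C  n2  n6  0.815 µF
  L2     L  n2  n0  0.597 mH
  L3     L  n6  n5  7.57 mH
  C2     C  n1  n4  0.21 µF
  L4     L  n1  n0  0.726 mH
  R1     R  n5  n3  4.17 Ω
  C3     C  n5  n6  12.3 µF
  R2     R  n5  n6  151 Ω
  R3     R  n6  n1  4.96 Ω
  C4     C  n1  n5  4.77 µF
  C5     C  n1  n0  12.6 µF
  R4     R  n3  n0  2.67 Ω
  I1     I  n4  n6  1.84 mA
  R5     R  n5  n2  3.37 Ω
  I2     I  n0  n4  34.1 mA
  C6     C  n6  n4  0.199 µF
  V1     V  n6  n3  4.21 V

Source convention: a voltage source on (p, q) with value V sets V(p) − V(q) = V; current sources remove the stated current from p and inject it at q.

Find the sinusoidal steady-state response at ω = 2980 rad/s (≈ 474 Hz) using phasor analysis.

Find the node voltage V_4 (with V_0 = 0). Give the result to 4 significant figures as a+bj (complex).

MNA unknowns: 6 node voltages V₁..V_6 plus 1 source current (V1)
L1: Y=0.000-0.7170j on G[0,5]
C1: Y=0.000+0.002429j on G[2,6]
L2: Y=0.000-0.5621j on G[2,0]
L3: Y=0.000-0.04433j on G[6,5]
C2: Y=0.000+0.0006258j on G[1,4]
L4: Y=0.000-0.4622j on G[1,0]
R1: Y=0.2398+0.000j on G[5,3]
C3: Y=0.000+0.03665j on G[5,6]
R2: Y=0.006623+0.000j on G[5,6]
R3: Y=0.2016+0.000j on G[6,1]
C4: Y=0.000+0.01421j on G[1,5]
C5: Y=0.000+0.03755j on G[1,0]
R4: Y=0.3745+0.000j on G[3,0]
I1: z[4]−=0.00184, z[6]+=0.00184
R5: Y=0.2967+0.000j on G[5,2]
I2: z[0]−=0.0341, z[4]+=0.0341
C6: Y=0.000+0.0005930j on G[6,4]
V1: row V6−V3=4.21, i_V1 at 6,3
solve → V1=0.5308+1.378j, V2=0.02425-0.1063j, V3=-0.9701+0.3056j, V4=1.849-25.61j, V5=-0.1737-0.1786j, V6=3.240+0.3056j
aux → i_V1=-0.5543+0.2306j

1.849-25.61j V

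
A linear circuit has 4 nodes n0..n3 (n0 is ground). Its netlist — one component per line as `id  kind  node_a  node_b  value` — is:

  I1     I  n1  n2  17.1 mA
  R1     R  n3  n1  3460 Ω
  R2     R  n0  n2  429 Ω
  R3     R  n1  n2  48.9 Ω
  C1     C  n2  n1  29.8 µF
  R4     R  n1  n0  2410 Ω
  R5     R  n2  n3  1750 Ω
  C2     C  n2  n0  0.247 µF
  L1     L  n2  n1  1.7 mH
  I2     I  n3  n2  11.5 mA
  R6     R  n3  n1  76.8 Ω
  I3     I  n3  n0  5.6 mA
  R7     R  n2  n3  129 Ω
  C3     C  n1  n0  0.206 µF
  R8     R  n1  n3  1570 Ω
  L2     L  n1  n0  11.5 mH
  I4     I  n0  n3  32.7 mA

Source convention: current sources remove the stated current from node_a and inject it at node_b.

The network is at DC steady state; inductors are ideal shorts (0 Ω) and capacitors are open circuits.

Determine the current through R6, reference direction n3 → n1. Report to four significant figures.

0.009121 A

Apply KCL at each of the 3 non-ground nodes and solve the resulting linear system.
Node n1: branches {I1, R1, R3, C1, R4, L1, R6, C3, R8, L2} → V_1 = 0.000
Node n2: branches {I1, R2, R3, C1, R5, C2, L1, I2, R7} → V_2 = 0.000
Node n3: branches {R1, R5, I2, R6, I3, R7, R8, I4} → V_3 = 0.7005
Source currents: i(L1)=0.03443, i(L2)=0.02710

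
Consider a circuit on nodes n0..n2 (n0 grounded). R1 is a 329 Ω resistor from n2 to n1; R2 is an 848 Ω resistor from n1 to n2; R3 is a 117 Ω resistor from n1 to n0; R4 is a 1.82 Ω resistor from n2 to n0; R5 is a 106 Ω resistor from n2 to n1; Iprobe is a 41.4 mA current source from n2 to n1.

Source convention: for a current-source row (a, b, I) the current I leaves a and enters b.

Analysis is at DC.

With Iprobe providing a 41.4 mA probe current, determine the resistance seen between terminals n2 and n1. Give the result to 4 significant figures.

Element admittances at DC:
  Y(R1) = 0.003040 S between n2,n1
  Y(R2) = 0.001179 S between n1,n2
  Y(R3) = 0.008547 S between n1,n0
  Y(R4) = 0.5495 S between n2,n0
  Y(R5) = 0.009434 S between n2,n1
  Iprobe: injects 0.0414 A into n1 (from n2)
Assemble and solve the 2×2 MNA system:
  V(n1)=1.847  V(n2)=-0.02873

R_eq = 45.31 Ω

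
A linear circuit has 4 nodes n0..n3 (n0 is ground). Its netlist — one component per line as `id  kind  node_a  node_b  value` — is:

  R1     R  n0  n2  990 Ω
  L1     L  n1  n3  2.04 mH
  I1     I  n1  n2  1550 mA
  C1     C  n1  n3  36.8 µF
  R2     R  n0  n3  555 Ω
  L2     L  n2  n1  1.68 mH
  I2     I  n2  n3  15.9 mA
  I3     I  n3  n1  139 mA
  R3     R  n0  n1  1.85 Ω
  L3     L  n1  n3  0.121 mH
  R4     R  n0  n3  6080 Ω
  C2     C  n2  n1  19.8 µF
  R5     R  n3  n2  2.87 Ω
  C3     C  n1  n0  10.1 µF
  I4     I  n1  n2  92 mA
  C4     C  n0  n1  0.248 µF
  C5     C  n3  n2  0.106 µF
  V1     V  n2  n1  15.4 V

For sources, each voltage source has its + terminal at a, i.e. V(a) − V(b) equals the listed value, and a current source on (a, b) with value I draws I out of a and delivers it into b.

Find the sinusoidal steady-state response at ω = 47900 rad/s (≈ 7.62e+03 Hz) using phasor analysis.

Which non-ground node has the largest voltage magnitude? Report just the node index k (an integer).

2

Element admittances at ω=47900 rad/s:
  Y(R1) = 0.001010+0.000j S between n0,n2
  Y(L1) = 0.000-0.01023j S between n1,n3
  I1: injects 1.55 A into n2 (from n1)
  Y(C1) = 0.000+1.763j S between n1,n3
  Y(R2) = 0.001802+0.000j S between n0,n3
  Y(L2) = 0.000-0.01243j S between n2,n1
  I2: injects 0.0159 A into n3 (from n2)
  I3: injects 0.139 A into n1 (from n3)
  Y(R3) = 0.5405+0.000j S between n0,n1
  Y(L3) = 0.000-0.1725j S between n1,n3
  Y(R4) = 0.0001645+0.000j S between n0,n3
  Y(C2) = 0.000+0.9484j S between n2,n1
  Y(R5) = 0.3484+0.000j S between n3,n2
  Y(C3) = 0.000+0.4838j S between n1,n0
  I4: injects 0.092 A into n2 (from n1)
  Y(C4) = 0.000+0.01188j S between n0,n1
  Y(C5) = 0.000+0.005077j S between n3,n2
  V1: constraint V(n2)−V(n1) = 15.4
Assemble and solve the 4×4 MNA system:
  V(n1)=-0.01143+0.02180j  V(n2)=15.39+0.02180j  V(n3)=0.7327-3.121j
  i(V1)=-3.480-15.58j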